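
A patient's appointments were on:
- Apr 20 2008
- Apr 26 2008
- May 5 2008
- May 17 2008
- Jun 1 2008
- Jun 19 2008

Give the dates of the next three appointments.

Gaps: 6, 9, 12, 15, 18 days — each gap is 3 larger than the previous one.
Next gap: 21 days. Jun 19 2008 + 21 days = Jul 10 2008.
Next gap: 24 days. Jul 10 2008 + 24 days = Aug 3 2008.
Next gap: 27 days. Aug 3 2008 + 27 days = Aug 30 2008.

Jul 10 2008, Aug 3 2008, Aug 30 2008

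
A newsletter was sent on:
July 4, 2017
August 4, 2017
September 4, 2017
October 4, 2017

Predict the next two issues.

November 4, 2017; December 4, 2017

Gaps: 31, 31, 30 days — not constant. Every event is on the 4th of the month.
Pattern: the 4th of each month.
Next: November 2017 → November 4, 2017.
December 2017: December 4, 2017.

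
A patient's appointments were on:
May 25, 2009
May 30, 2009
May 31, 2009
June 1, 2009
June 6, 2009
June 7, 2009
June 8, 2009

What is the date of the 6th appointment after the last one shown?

June 22, 2009

Gaps: 5, 1, 1, 5, 1, 1 days — not constant, but cyclic with period 3.
The events fall on every Monday, Saturday and Sunday.
The following Saturday is June 13, 2009.
Next Sunday: June 14, 2009.
Next Monday: June 15, 2009.
Next Saturday: June 20, 2009.
Next Sunday: June 21, 2009.
The following Monday is June 22, 2009.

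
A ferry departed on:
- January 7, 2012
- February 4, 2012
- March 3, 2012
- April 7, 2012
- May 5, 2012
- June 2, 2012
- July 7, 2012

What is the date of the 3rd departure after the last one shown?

All dates are Saturdays, 28, 28, 35, 28, 28, 35 days apart.
Specifically, the 1st Saturday of each month.
1st Saturday of August 2012: August 4, 2012.
1st Saturday of September 2012: September 1, 2012.
1st Saturday of October 2012: October 6, 2012.

October 6, 2012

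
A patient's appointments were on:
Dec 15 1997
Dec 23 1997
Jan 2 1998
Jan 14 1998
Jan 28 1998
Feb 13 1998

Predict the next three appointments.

Intervals are 8, 10, 12, 14, 16 days — an arithmetic progression with common difference 2.
Next gap: 18 days. Feb 13 1998 + 18 days = Mar 3 1998.
Next gap: 20 days. Mar 3 1998 + 20 days = Mar 23 1998.
Next gap: 22 days. Mar 23 1998 + 22 days = Apr 14 1998.

Mar 3 1998, Mar 23 1998, Apr 14 1998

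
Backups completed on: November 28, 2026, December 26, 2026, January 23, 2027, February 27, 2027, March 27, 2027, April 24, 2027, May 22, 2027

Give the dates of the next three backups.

These are Saturdays at 28- or 35-day spacing (28, 28, 35, 28, 28, 28).
The pattern: 4th Saturday of the month.
4th Saturday of June 2027: June 26, 2027.
4th Saturday of July 2027: July 24, 2027.
4th Saturday of August 2027: August 28, 2027.

June 26, 2027; July 24, 2027; August 28, 2027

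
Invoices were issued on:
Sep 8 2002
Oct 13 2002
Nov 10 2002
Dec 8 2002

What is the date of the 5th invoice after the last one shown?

May 11 2003

All dates are Sundays, 35, 28, 28 days apart.
Specifically, the 2nd Sunday of each month.
2nd Sunday of January 2003: Jan 12 2003.
2nd Sunday of February 2003: Feb 9 2003.
March 2003 — 2nd Sunday is Mar 9 2003.
2nd Sunday of April 2003: Apr 13 2003.
2nd Sunday of May 2003: May 11 2003.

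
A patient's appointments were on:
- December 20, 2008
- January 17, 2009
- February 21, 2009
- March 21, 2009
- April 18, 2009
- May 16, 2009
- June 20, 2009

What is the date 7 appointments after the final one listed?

January 16, 2010

Gaps: 28, 35, 28, 28, 28, 35 days — a mix of 28 and 35. Every date is a Saturday.
Each is the 3rd Saturday of its month.
3rd Saturday of July 2009: July 18, 2009.
August 2009 — 3rd Saturday is August 15, 2009.
September 2009 — 3rd Saturday is September 19, 2009.
October 2009 — 3rd Saturday is October 17, 2009.
3rd Saturday of November 2009: November 21, 2009.
December 2009 — 3rd Saturday is December 19, 2009.
January 2010 — 3rd Saturday is January 16, 2010.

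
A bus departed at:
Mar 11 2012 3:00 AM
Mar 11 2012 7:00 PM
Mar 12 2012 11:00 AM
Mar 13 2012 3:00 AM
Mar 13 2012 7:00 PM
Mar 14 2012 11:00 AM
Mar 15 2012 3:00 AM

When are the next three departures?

Mar 15 2012 7:00 PM, Mar 16 2012 11:00 AM, Mar 17 2012 3:00 AM

The interval is a steady 16 hours (16, 16, 16, 16, 16, 16).
Mar 15 2012 3:00 AM + 16 h = Mar 15 2012 7:00 PM.
Mar 15 2012 7:00 PM + 16 h = Mar 16 2012 11:00 AM.
Mar 16 2012 11:00 AM + 16 h = Mar 17 2012 3:00 AM.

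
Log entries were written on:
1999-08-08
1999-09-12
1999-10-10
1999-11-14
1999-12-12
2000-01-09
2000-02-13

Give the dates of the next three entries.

2000-03-12, 2000-04-09, 2000-05-14

All dates are Sundays, 35, 28, 35, 28, 28, 35 days apart.
Specifically, the 2nd Sunday of each month.
March 2000 — 2nd Sunday is 2000-03-12.
April 2000 — 2nd Sunday is 2000-04-09.
May 2000 — 2nd Sunday is 2000-05-14.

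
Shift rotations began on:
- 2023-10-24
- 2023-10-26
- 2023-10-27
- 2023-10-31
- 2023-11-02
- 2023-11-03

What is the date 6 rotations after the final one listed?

Gaps: 2, 1, 4, 2, 1 days — not constant, but cyclic with period 3.
The events fall on every Tuesday, Thursday and Friday.
Next Tuesday: 2023-11-07.
The following Thursday is 2023-11-09.
The following Friday is 2023-11-10.
Next Tuesday: 2023-11-14.
Next Thursday: 2023-11-16.
Next Friday: 2023-11-17.

2023-11-17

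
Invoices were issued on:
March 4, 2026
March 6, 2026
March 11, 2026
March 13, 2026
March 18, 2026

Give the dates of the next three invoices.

The gap pattern 2, 5, 2, 5 repeats every 2 events.
These are the Wednesdays and Fridays of each week.
The following Friday is March 20, 2026.
The following Wednesday is March 25, 2026.
Next Friday: March 27, 2026.

March 20, 2026; March 25, 2026; March 27, 2026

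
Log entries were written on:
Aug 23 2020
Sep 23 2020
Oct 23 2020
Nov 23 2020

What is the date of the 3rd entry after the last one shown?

The day-of-month is always 23 (31, 30, 31 days between events).
So this recurs on the 23rd of each month.
Next: December 2020 → Dec 23 2020.
Next: January 2021 → Jan 23 2021.
Next: February 2021 → Feb 23 2021.

Feb 23 2021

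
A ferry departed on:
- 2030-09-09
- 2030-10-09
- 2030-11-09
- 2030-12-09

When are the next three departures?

2031-01-09, 2031-02-09, 2031-03-09

The day-of-month is always 9 (30, 31, 30 days between events).
So this recurs on the 9th of each month.
Next: January 2031 → 2031-01-09.
Next: February 2031 → 2031-02-09.
Next: March 2031 → 2031-03-09.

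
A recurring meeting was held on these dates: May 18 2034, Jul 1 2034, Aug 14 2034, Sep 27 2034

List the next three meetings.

Gaps between consecutive events: 44, 44, 44 days — a constant 44-day interval.
Sep 27 2034 + 44 days = Nov 10 2034.
Nov 10 2034 + 44 days = Dec 24 2034.
Dec 24 2034 + 44 days = Feb 6 2035.

Nov 10 2034, Dec 24 2034, Feb 6 2035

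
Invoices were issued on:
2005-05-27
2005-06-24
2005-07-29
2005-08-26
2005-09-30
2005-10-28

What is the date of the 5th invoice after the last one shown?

All Fridays; the gaps (28, 35, 28, 35, 28) vary with month length.
This is the last Friday of each month.
November 2005 ends with Friday 2005-11-25.
Last Friday of December 2005: 2005-12-30.
January 2006 ends with Friday 2006-01-27.
February 2006 ends with Friday 2006-02-24.
March 2006 ends with Friday 2006-03-31.

2006-03-31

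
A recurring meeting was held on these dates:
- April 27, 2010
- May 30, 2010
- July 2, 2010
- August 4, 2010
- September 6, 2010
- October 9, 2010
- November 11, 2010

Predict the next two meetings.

December 14, 2010; January 16, 2011

Every event comes 33 days after the last (33, 33, 33, 33, 33, 33).
November 11, 2010 + 33 days = December 14, 2010.
December 14, 2010 + 33 days = January 16, 2011.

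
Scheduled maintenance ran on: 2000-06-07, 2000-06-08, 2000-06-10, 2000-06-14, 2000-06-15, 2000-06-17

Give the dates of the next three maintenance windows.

The gap pattern 1, 2, 4, 1, 2 repeats every 3 events.
These are the Wednesdays, Thursdays and Saturdays of each week.
Next Wednesday: 2000-06-21.
Next Thursday: 2000-06-22.
Next Saturday: 2000-06-24.

2000-06-21, 2000-06-22, 2000-06-24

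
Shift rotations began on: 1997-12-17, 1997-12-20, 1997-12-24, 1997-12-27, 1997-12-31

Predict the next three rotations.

1998-01-03, 1998-01-07, 1998-01-10

Every event lands on a Wednesday or Saturday (gaps cycle 3, 4, 3, 4).
So the schedule is: every Wednesday and Saturday.
The following Saturday is 1998-01-03.
The following Wednesday is 1998-01-07.
Next Saturday: 1998-01-10.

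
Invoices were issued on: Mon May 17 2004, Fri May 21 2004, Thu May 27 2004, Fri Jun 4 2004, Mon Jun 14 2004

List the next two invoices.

Sat Jun 26 2004, Sat Jul 10 2004

Gaps: 4, 6, 8, 10 days — each gap is 2 larger than the previous one.
Next gap: 12 days. Mon Jun 14 2004 + 12 days = Sat Jun 26 2004.
Next gap: 14 days. Sat Jun 26 2004 + 14 days = Sat Jul 10 2004.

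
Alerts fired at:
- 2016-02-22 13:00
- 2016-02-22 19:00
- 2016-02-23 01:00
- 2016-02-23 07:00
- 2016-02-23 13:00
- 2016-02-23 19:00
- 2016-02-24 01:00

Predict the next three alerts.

2016-02-24 07:00, 2016-02-24 13:00, 2016-02-24 19:00

Spacing: 6, 6, 6, 6, 6, 6 h — constant 6 h.
2016-02-24 01:00 + 6 h = 2016-02-24 07:00.
2016-02-24 07:00 + 6 h = 2016-02-24 13:00.
2016-02-24 13:00 + 6 h = 2016-02-24 19:00.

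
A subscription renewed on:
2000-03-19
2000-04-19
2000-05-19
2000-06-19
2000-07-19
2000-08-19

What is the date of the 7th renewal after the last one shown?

2001-03-19

Each date is the 19th; the gaps (31, 30, 31, 30, 31) track the month lengths.
The rule is the 19th of each month.
Next: September 2000 → 2000-09-19.
October 2000: 2000-10-19.
November 2000: 2000-11-19.
Next: December 2000 → 2000-12-19.
Next: January 2001 → 2001-01-19.
Next: February 2001 → 2001-02-19.
March 2001: 2001-03-19.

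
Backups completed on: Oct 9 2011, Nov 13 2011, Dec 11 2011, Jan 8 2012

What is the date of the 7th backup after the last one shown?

All dates are Sundays, 35, 28, 28 days apart.
Specifically, the 2nd Sunday of each month.
2nd Sunday of February 2012: Feb 12 2012.
2nd Sunday of March 2012: Mar 11 2012.
April 2012 — 2nd Sunday is Apr 8 2012.
May 2012 — 2nd Sunday is May 13 2012.
June 2012 — 2nd Sunday is Jun 10 2012.
July 2012 — 2nd Sunday is Jul 8 2012.
2nd Sunday of August 2012: Aug 12 2012.

Aug 12 2012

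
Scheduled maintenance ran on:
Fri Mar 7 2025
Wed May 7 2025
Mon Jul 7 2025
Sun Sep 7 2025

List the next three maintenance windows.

Each date is the 7th; the gaps (61, 61, 62) track the month lengths.
The rule is the 7th of every 2 months.
Next: November 2025 → Fri Nov 7 2025.
Next: January 2026 → Wed Jan 7 2026.
Next: March 2026 → Sat Mar 7 2026.

Fri Nov 7 2025, Wed Jan 7 2026, Sat Mar 7 2026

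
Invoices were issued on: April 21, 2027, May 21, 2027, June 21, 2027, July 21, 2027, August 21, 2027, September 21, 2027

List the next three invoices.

The day-of-month is always 21 (30, 31, 30, 31, 31 days between events).
So this recurs on the 21st of each month.
Next: October 2027 → October 21, 2027.
November 2027: November 21, 2027.
Next: December 2027 → December 21, 2027.

October 21, 2027; November 21, 2027; December 21, 2027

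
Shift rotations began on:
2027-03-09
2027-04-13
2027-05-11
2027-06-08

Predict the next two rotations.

2027-07-13, 2027-08-10

These are Tuesdays at 28- or 35-day spacing (35, 28, 28).
The pattern: 2nd Tuesday of the month.
2nd Tuesday of July 2027: 2027-07-13.
August 2027 — 2nd Tuesday is 2027-08-10.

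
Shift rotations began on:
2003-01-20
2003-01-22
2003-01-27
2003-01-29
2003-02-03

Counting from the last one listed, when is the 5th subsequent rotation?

Every event lands on a Monday or Wednesday (gaps cycle 2, 5, 2, 5).
So the schedule is: every Monday and Wednesday.
The following Wednesday is 2003-02-05.
Next Monday: 2003-02-10.
Next Wednesday: 2003-02-12.
Next Monday: 2003-02-17.
Next Wednesday: 2003-02-19.

2003-02-19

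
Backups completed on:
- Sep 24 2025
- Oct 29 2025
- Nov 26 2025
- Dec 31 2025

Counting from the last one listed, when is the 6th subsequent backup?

Jun 24 2026

These are Wednesdays with 35, 28, 35-day gaps.
Each is the final Wednesday of its month — Oct 29 2025 is past the 28th, so '4th Wednesday' doesn't fit.
Last Wednesday of January 2026: Jan 28 2026.
February 2026 ends with Wednesday Feb 25 2026.
Last Wednesday of March 2026: Mar 25 2026.
April 2026 ends with Wednesday Apr 29 2026.
May 2026 ends with Wednesday May 27 2026.
Last Wednesday of June 2026: Jun 24 2026.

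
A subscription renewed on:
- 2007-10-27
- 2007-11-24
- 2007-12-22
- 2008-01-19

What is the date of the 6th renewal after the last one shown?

2008-07-05

Every event comes 28 days after the last (28, 28, 28).
2008-01-19 + 28 days = 2008-02-16.
2008-02-16 + 28 days = 2008-03-15.
2008-03-15 + 28 days = 2008-04-12.
2008-04-12 + 28 days = 2008-05-10.
2008-05-10 + 28 days = 2008-06-07.
2008-06-07 + 28 days = 2008-07-05.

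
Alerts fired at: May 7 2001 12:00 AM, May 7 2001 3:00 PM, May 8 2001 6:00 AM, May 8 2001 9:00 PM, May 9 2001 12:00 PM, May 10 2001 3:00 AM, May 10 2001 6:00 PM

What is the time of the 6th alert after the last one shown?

Gaps: 15, 15, 15, 15, 15, 15 hours — each event is 15 hours after the previous one.
May 10 2001 6:00 PM + 15 h = May 11 2001 9:00 AM.
May 11 2001 9:00 AM + 15 h = May 12 2001 12:00 AM.
May 12 2001 12:00 AM + 15 h = May 12 2001 3:00 PM.
May 12 2001 3:00 PM + 15 h = May 13 2001 6:00 AM.
May 13 2001 6:00 AM + 15 h = May 13 2001 9:00 PM.
May 13 2001 9:00 PM + 15 h = May 14 2001 12:00 PM.

May 14 2001 12:00 PM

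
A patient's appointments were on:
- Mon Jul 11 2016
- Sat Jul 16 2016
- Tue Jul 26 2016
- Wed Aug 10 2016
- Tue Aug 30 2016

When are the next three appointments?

Gaps: 5, 10, 15, 20 days — each gap is 5 larger than the previous one.
Next gap: 25 days. Tue Aug 30 2016 + 25 days = Sat Sep 24 2016.
Next gap: 30 days. Sat Sep 24 2016 + 30 days = Mon Oct 24 2016.
Next gap: 35 days. Mon Oct 24 2016 + 35 days = Mon Nov 28 2016.

Sat Sep 24 2016, Mon Oct 24 2016, Mon Nov 28 2016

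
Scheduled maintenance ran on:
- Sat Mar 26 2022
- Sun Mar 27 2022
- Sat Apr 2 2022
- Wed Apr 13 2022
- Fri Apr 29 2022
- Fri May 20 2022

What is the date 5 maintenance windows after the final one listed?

Wed Nov 16 2022

The spacing grows by 5 each time: 1, 6, 11, 16, 21 days.
Next gap: 26 days. Fri May 20 2022 + 26 days = Wed Jun 15 2022.
Next gap: 31 days. Wed Jun 15 2022 + 31 days = Sat Jul 16 2022.
Next gap: 36 days. Sat Jul 16 2022 + 36 days = Sun Aug 21 2022.
Next gap: 41 days. Sun Aug 21 2022 + 41 days = Sat Oct 1 2022.
Next gap: 46 days. Sat Oct 1 2022 + 46 days = Wed Nov 16 2022.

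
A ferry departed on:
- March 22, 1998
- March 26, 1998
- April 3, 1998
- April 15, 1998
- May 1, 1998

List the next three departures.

May 21, 1998; June 14, 1998; July 12, 1998

The spacing grows by 4 each time: 4, 8, 12, 16 days.
Next gap: 20 days. May 1, 1998 + 20 days = May 21, 1998.
Next gap: 24 days. May 21, 1998 + 24 days = June 14, 1998.
Next gap: 28 days. June 14, 1998 + 28 days = July 12, 1998.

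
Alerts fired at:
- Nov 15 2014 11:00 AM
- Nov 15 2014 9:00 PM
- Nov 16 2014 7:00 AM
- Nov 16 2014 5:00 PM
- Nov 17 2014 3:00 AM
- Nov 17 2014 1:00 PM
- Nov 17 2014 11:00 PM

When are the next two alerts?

Nov 18 2014 9:00 AM, Nov 18 2014 7:00 PM

The interval is a steady 10 hours (10, 10, 10, 10, 10, 10).
Nov 17 2014 11:00 PM + 10 h = Nov 18 2014 9:00 AM.
Nov 18 2014 9:00 AM + 10 h = Nov 18 2014 7:00 PM.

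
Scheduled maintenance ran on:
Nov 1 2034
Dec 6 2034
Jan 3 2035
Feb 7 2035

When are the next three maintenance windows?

Mar 7 2035, Apr 4 2035, May 2 2035

All dates are Wednesdays, 35, 28, 35 days apart.
Specifically, the 1st Wednesday of each month.
March 2035 — 1st Wednesday is Mar 7 2035.
1st Wednesday of April 2035: Apr 4 2035.
May 2035 — 1st Wednesday is May 2 2035.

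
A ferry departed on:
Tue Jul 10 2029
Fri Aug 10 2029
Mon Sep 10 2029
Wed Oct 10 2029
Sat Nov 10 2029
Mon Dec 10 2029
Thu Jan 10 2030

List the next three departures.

Gaps: 31, 31, 30, 31, 30, 31 days — not constant. Every event is on the 10th of the month.
Pattern: the 10th of each month.
February 2030: Sun Feb 10 2030.
March 2030: Sun Mar 10 2030.
April 2030: Wed Apr 10 2030.

Sun Feb 10 2030, Sun Mar 10 2030, Wed Apr 10 2030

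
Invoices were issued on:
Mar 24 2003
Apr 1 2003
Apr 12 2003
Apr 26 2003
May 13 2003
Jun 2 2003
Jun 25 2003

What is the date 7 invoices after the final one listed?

Feb 25 2004

The spacing grows by 3 each time: 8, 11, 14, 17, 20, 23 days.
Next gap: 26 days. Jun 25 2003 + 26 days = Jul 21 2003.
Next gap: 29 days. Jul 21 2003 + 29 days = Aug 19 2003.
Next gap: 32 days. Aug 19 2003 + 32 days = Sep 20 2003.
Next gap: 35 days. Sep 20 2003 + 35 days = Oct 25 2003.
Next gap: 38 days. Oct 25 2003 + 38 days = Dec 2 2003.
Next gap: 41 days. Dec 2 2003 + 41 days = Jan 12 2004.
Next gap: 44 days. Jan 12 2004 + 44 days = Feb 25 2004.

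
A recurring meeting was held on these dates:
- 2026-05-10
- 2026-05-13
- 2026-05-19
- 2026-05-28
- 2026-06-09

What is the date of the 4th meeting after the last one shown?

Gaps: 3, 6, 9, 12 days — each gap is 3 larger than the previous one.
Next gap: 15 days. 2026-06-09 + 15 days = 2026-06-24.
Next gap: 18 days. 2026-06-24 + 18 days = 2026-07-12.
Next gap: 21 days. 2026-07-12 + 21 days = 2026-08-02.
Next gap: 24 days. 2026-08-02 + 24 days = 2026-08-26.

2026-08-26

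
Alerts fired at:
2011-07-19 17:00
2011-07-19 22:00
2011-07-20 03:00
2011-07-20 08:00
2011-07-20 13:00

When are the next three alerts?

2011-07-20 18:00, 2011-07-20 23:00, 2011-07-21 04:00

Gaps: 5, 5, 5, 5 hours — each event is 5 hours after the previous one.
2011-07-20 13:00 + 5 h = 2011-07-20 18:00.
2011-07-20 18:00 + 5 h = 2011-07-20 23:00.
2011-07-20 23:00 + 5 h = 2011-07-21 04:00.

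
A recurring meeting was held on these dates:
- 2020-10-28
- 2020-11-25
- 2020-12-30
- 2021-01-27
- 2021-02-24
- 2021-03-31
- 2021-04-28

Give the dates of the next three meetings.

2021-05-26, 2021-06-30, 2021-07-28

These are Wednesdays with 28, 35, 28, 28, 35, 28-day gaps.
Each is the final Wednesday of its month — 2020-12-30 is past the 28th, so '4th Wednesday' doesn't fit.
Last Wednesday of May 2021: 2021-05-26.
Last Wednesday of June 2021: 2021-06-30.
July 2021 ends with Wednesday 2021-07-28.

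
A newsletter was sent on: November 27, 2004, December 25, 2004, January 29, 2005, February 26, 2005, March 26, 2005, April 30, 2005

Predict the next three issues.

All Saturdays; the gaps (28, 35, 28, 28, 35) vary with month length.
This is the last Saturday of each month.
May 2005 ends with Saturday May 28, 2005.
Last Saturday of June 2005: June 25, 2005.
Last Saturday of July 2005: July 30, 2005.

May 28, 2005; June 25, 2005; July 30, 2005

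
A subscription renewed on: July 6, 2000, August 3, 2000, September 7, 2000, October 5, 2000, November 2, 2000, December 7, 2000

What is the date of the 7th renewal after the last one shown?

Gaps: 28, 35, 28, 28, 35 days — a mix of 28 and 35. Every date is a Thursday.
Each is the 1st Thursday of its month.
1st Thursday of January 2001: January 4, 2001.
1st Thursday of February 2001: February 1, 2001.
1st Thursday of March 2001: March 1, 2001.
1st Thursday of April 2001: April 5, 2001.
May 2001 — 1st Thursday is May 3, 2001.
June 2001 — 1st Thursday is June 7, 2001.
1st Thursday of July 2001: July 5, 2001.

July 5, 2001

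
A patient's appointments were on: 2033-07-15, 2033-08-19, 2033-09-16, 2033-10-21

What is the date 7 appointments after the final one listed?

2034-05-19

Gaps: 35, 28, 35 days — a mix of 28 and 35. Every date is a Friday.
Each is the 3rd Friday of its month.
3rd Friday of November 2033: 2033-11-18.
December 2033 — 3rd Friday is 2033-12-16.
January 2034 — 3rd Friday is 2034-01-20.
February 2034 — 3rd Friday is 2034-02-17.
March 2034 — 3rd Friday is 2034-03-17.
3rd Friday of April 2034: 2034-04-21.
May 2034 — 3rd Friday is 2034-05-19.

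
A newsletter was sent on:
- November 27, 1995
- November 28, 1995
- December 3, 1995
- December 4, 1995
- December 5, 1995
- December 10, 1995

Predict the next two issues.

December 11, 1995; December 12, 1995

Gaps: 1, 5, 1, 1, 5 days — not constant, but cyclic with period 3.
The events fall on every Monday, Tuesday and Sunday.
Next Monday: December 11, 1995.
The following Tuesday is December 12, 1995.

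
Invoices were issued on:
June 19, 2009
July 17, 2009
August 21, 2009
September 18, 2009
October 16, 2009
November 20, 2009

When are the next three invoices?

December 18, 2009; January 15, 2010; February 19, 2010

These are Fridays at 28- or 35-day spacing (28, 35, 28, 28, 35).
The pattern: 3rd Friday of the month.
December 2009 — 3rd Friday is December 18, 2009.
January 2010 — 3rd Friday is January 15, 2010.
February 2010 — 3rd Friday is February 19, 2010.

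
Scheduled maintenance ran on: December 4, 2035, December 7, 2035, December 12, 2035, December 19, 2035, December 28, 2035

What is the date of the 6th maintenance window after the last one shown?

The spacing grows by 2 each time: 3, 5, 7, 9 days.
Next gap: 11 days. December 28, 2035 + 11 days = January 8, 2036.
Next gap: 13 days. January 8, 2036 + 13 days = January 21, 2036.
Next gap: 15 days. January 21, 2036 + 15 days = February 5, 2036.
Next gap: 17 days. February 5, 2036 + 17 days = February 22, 2036.
Next gap: 19 days. February 22, 2036 + 19 days = March 12, 2036.
Next gap: 21 days. March 12, 2036 + 21 days = April 2, 2036.

April 2, 2036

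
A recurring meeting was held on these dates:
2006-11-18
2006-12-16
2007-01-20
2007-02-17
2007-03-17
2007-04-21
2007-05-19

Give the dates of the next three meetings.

Gaps: 28, 35, 28, 28, 35, 28 days — a mix of 28 and 35. Every date is a Saturday.
Each is the 3rd Saturday of its month.
3rd Saturday of June 2007: 2007-06-16.
July 2007 — 3rd Saturday is 2007-07-21.
3rd Saturday of August 2007: 2007-08-18.

2007-06-16, 2007-07-21, 2007-08-18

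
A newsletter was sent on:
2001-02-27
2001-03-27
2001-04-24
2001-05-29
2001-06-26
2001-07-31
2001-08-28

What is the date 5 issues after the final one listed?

2002-01-29

These are Tuesdays with 28, 28, 35, 28, 35, 28-day gaps.
Each is the final Tuesday of its month — 2001-05-29 is past the 28th, so '4th Tuesday' doesn't fit.
Last Tuesday of September 2001: 2001-09-25.
October 2001 ends with Tuesday 2001-10-30.
Last Tuesday of November 2001: 2001-11-27.
December 2001 ends with Tuesday 2001-12-25.
January 2002 ends with Tuesday 2002-01-29.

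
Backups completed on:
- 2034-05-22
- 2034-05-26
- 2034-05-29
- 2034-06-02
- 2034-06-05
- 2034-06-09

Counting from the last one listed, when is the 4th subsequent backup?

Gaps: 4, 3, 4, 3, 4 days — not constant, but cyclic with period 2.
The events fall on every Monday and Friday.
The following Monday is 2034-06-12.
The following Friday is 2034-06-16.
The following Monday is 2034-06-19.
The following Friday is 2034-06-23.

2034-06-23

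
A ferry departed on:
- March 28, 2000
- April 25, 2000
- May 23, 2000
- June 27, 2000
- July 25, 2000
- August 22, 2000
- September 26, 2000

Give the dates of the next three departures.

October 24, 2000; November 28, 2000; December 26, 2000

These are Tuesdays at 28- or 35-day spacing (28, 28, 35, 28, 28, 35).
The pattern: 4th Tuesday of the month.
4th Tuesday of October 2000: October 24, 2000.
November 2000 — 4th Tuesday is November 28, 2000.
4th Tuesday of December 2000: December 26, 2000.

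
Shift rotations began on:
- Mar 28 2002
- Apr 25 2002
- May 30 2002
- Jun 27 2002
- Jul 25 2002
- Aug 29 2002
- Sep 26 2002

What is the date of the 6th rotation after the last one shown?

Mar 27 2003

All Thursdays; the gaps (28, 35, 28, 28, 35, 28) vary with month length.
This is the last Thursday of each month.
Last Thursday of October 2002: Oct 31 2002.
Last Thursday of November 2002: Nov 28 2002.
December 2002 ends with Thursday Dec 26 2002.
January 2003 ends with Thursday Jan 30 2003.
Last Thursday of February 2003: Feb 27 2003.
Last Thursday of March 2003: Mar 27 2003.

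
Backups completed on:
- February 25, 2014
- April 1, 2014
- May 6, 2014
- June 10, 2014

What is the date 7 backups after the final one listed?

February 10, 2015

Gaps between consecutive events: 35, 35, 35 days — a constant 35-day interval.
June 10, 2014 + 35 days = July 15, 2014.
July 15, 2014 + 35 days = August 19, 2014.
August 19, 2014 + 35 days = September 23, 2014.
September 23, 2014 + 35 days = October 28, 2014.
October 28, 2014 + 35 days = December 2, 2014.
December 2, 2014 + 35 days = January 6, 2015.
January 6, 2015 + 35 days = February 10, 2015.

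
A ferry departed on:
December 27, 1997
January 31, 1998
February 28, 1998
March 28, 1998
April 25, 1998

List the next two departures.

These are Saturdays with 35, 28, 28, 28-day gaps.
Each is the final Saturday of its month — January 31, 1998 is past the 28th, so '4th Saturday' doesn't fit.
May 1998 ends with Saturday May 30, 1998.
June 1998 ends with Saturday June 27, 1998.

May 30, 1998; June 27, 1998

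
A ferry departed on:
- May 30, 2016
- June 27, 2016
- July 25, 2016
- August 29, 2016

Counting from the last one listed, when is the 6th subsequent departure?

These are Mondays with 28, 28, 35-day gaps.
Each is the final Monday of its month — May 30, 2016 is past the 28th, so '4th Monday' doesn't fit.
Last Monday of September 2016: September 26, 2016.
Last Monday of October 2016: October 31, 2016.
November 2016 ends with Monday November 28, 2016.
Last Monday of December 2016: December 26, 2016.
Last Monday of January 2017: January 30, 2017.
Last Monday of February 2017: February 27, 2017.

February 27, 2017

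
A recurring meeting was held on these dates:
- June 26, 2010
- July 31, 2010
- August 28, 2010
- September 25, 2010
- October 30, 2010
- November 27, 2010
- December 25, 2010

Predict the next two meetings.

January 29, 2011; February 26, 2011

These are Saturdays with 35, 28, 28, 35, 28, 28-day gaps.
Each is the final Saturday of its month — July 31, 2010 is past the 28th, so '4th Saturday' doesn't fit.
Last Saturday of January 2011: January 29, 2011.
Last Saturday of February 2011: February 26, 2011.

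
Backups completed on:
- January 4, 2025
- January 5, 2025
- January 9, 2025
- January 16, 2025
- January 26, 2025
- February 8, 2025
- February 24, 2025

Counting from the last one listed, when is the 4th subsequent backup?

Intervals are 1, 4, 7, 10, 13, 16 days — an arithmetic progression with common difference 3.
Next gap: 19 days. February 24, 2025 + 19 days = March 15, 2025.
Next gap: 22 days. March 15, 2025 + 22 days = April 6, 2025.
Next gap: 25 days. April 6, 2025 + 25 days = May 1, 2025.
Next gap: 28 days. May 1, 2025 + 28 days = May 29, 2025.

May 29, 2025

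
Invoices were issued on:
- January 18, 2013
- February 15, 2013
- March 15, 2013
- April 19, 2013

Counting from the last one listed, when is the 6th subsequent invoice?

October 18, 2013

All dates are Fridays, 28, 28, 35 days apart.
Specifically, the 3rd Friday of each month.
May 2013 — 3rd Friday is May 17, 2013.
3rd Friday of June 2013: June 21, 2013.
3rd Friday of July 2013: July 19, 2013.
August 2013 — 3rd Friday is August 16, 2013.
September 2013 — 3rd Friday is September 20, 2013.
3rd Friday of October 2013: October 18, 2013.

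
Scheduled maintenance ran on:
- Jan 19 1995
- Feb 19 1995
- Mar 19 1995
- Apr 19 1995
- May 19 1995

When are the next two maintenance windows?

Gaps: 31, 28, 31, 30 days — not constant. Every event is on the 19th of the month.
Pattern: the 19th of each month.
Next: June 1995 → Jun 19 1995.
July 1995: Jul 19 1995.

Jun 19 1995, Jul 19 1995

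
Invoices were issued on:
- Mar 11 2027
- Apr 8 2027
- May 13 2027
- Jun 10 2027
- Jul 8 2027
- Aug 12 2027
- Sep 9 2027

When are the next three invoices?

Gaps: 28, 35, 28, 28, 35, 28 days — a mix of 28 and 35. Every date is a Thursday.
Each is the 2nd Thursday of its month.
2nd Thursday of October 2027: Oct 14 2027.
November 2027 — 2nd Thursday is Nov 11 2027.
December 2027 — 2nd Thursday is Dec 9 2027.

Oct 14 2027, Nov 11 2027, Dec 9 2027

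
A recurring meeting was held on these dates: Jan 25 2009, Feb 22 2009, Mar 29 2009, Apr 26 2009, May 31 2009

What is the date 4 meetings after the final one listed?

All Sundays; the gaps (28, 35, 28, 35) vary with month length.
This is the last Sunday of each month.
Last Sunday of June 2009: Jun 28 2009.
July 2009 ends with Sunday Jul 26 2009.
Last Sunday of August 2009: Aug 30 2009.
Last Sunday of September 2009: Sep 27 2009.

Sep 27 2009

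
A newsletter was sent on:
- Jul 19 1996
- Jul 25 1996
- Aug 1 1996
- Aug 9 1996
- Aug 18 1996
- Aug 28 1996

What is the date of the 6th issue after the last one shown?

Nov 17 1996

Intervals are 6, 7, 8, 9, 10 days — an arithmetic progression with common difference 1.
Next gap: 11 days. Aug 28 1996 + 11 days = Sep 8 1996.
Next gap: 12 days. Sep 8 1996 + 12 days = Sep 20 1996.
Next gap: 13 days. Sep 20 1996 + 13 days = Oct 3 1996.
Next gap: 14 days. Oct 3 1996 + 14 days = Oct 17 1996.
Next gap: 15 days. Oct 17 1996 + 15 days = Nov 1 1996.
Next gap: 16 days. Nov 1 1996 + 16 days = Nov 17 1996.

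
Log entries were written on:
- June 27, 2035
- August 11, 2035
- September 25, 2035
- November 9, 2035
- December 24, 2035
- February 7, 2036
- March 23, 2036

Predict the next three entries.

The spacing is 45, 45, 45, 45, 45, 45 days — always 45 days.
March 23, 2036 + 45 days = May 7, 2036.
May 7, 2036 + 45 days = June 21, 2036.
June 21, 2036 + 45 days = August 5, 2036.

May 7, 2036; June 21, 2036; August 5, 2036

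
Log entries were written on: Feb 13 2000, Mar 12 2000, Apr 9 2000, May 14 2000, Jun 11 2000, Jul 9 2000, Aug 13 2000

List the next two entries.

Sep 10 2000, Oct 8 2000

These are Sundays at 28- or 35-day spacing (28, 28, 35, 28, 28, 35).
The pattern: 2nd Sunday of the month.
September 2000 — 2nd Sunday is Sep 10 2000.
2nd Sunday of October 2000: Oct 8 2000.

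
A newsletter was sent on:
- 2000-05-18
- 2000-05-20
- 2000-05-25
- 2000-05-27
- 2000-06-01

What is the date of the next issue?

2000-06-03

The gap pattern 2, 5, 2, 5 repeats every 2 events.
These are the Thursdays and Saturdays of each week.
Next Saturday: 2000-06-03.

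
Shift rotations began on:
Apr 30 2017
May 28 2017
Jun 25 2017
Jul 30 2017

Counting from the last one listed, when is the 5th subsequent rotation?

Every date is a Sunday; gaps 28, 28, 35 days.
Each is the last Sunday of its month (at least one falls on the 29th or later, ruling out '4th Sunday').
August 2017 ends with Sunday Aug 27 2017.
September 2017 ends with Sunday Sep 24 2017.
Last Sunday of October 2017: Oct 29 2017.
November 2017 ends with Sunday Nov 26 2017.
December 2017 ends with Sunday Dec 31 2017.

Dec 31 2017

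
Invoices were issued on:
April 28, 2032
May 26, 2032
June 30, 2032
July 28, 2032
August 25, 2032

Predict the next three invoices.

These are Wednesdays with 28, 35, 28, 28-day gaps.
Each is the final Wednesday of its month — June 30, 2032 is past the 28th, so '4th Wednesday' doesn't fit.
Last Wednesday of September 2032: September 29, 2032.
Last Wednesday of October 2032: October 27, 2032.
Last Wednesday of November 2032: November 24, 2032.

September 29, 2032; October 27, 2032; November 24, 2032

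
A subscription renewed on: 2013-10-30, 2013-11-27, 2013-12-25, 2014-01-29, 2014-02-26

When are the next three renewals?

All Wednesdays; the gaps (28, 28, 35, 28) vary with month length.
This is the last Wednesday of each month.
Last Wednesday of March 2014: 2014-03-26.
Last Wednesday of April 2014: 2014-04-30.
Last Wednesday of May 2014: 2014-05-28.

2014-03-26, 2014-04-30, 2014-05-28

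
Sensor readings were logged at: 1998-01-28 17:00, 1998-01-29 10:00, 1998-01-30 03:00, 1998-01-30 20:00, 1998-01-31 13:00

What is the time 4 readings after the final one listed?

1998-02-03 09:00

Spacing: 17, 17, 17, 17 h — constant 17 h.
1998-01-31 13:00 + 17 h = 1998-02-01 06:00.
1998-02-01 06:00 + 17 h = 1998-02-01 23:00.
1998-02-01 23:00 + 17 h = 1998-02-02 16:00.
1998-02-02 16:00 + 17 h = 1998-02-03 09:00.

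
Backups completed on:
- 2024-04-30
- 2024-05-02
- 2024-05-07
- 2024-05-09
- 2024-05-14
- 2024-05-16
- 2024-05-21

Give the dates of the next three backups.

Gaps: 2, 5, 2, 5, 2, 5 days — not constant, but cyclic with period 2.
The events fall on every Tuesday and Thursday.
Next Thursday: 2024-05-23.
The following Tuesday is 2024-05-28.
Next Thursday: 2024-05-30.

2024-05-23, 2024-05-28, 2024-05-30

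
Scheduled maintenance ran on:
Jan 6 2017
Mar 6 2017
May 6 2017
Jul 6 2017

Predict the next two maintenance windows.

Each date is the 6th; the gaps (59, 61, 61) track the month lengths.
The rule is the 6th of every 2 months.
Next: September 2017 → Sep 6 2017.
November 2017: Nov 6 2017.

Sep 6 2017, Nov 6 2017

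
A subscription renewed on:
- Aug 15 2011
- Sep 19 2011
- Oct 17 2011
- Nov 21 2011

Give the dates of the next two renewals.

Dec 19 2011, Jan 16 2012

These are Mondays at 28- or 35-day spacing (35, 28, 35).
The pattern: 3rd Monday of the month.
December 2011 — 3rd Monday is Dec 19 2011.
January 2012 — 3rd Monday is Jan 16 2012.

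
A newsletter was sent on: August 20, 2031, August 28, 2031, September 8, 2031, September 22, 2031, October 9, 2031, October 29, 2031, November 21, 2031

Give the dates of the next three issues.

December 17, 2031; January 15, 2032; February 16, 2032

Intervals are 8, 11, 14, 17, 20, 23 days — an arithmetic progression with common difference 3.
Next gap: 26 days. November 21, 2031 + 26 days = December 17, 2031.
Next gap: 29 days. December 17, 2031 + 29 days = January 15, 2032.
Next gap: 32 days. January 15, 2032 + 32 days = February 16, 2032.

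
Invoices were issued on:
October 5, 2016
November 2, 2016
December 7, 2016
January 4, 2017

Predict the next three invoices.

February 1, 2017; March 1, 2017; April 5, 2017

All dates are Wednesdays, 28, 35, 28 days apart.
Specifically, the 1st Wednesday of each month.
February 2017 — 1st Wednesday is February 1, 2017.
1st Wednesday of March 2017: March 1, 2017.
April 2017 — 1st Wednesday is April 5, 2017.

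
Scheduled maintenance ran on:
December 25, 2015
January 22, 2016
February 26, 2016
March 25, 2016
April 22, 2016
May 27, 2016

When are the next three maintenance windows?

June 24, 2016; July 22, 2016; August 26, 2016

All dates are Fridays, 28, 35, 28, 28, 35 days apart.
Specifically, the 4th Friday of each month.
June 2016 — 4th Friday is June 24, 2016.
July 2016 — 4th Friday is July 22, 2016.
4th Friday of August 2016: August 26, 2016.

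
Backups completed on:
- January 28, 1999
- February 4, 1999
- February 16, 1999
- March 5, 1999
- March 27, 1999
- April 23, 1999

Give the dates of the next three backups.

May 25, 1999; July 1, 1999; August 12, 1999

The spacing grows by 5 each time: 7, 12, 17, 22, 27 days.
Next gap: 32 days. April 23, 1999 + 32 days = May 25, 1999.
Next gap: 37 days. May 25, 1999 + 37 days = July 1, 1999.
Next gap: 42 days. July 1, 1999 + 42 days = August 12, 1999.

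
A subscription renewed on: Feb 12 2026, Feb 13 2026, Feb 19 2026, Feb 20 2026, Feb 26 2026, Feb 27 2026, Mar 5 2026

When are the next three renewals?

Gaps: 1, 6, 1, 6, 1, 6 days — not constant, but cyclic with period 2.
The events fall on every Thursday and Friday.
The following Friday is Mar 6 2026.
Next Thursday: Mar 12 2026.
The following Friday is Mar 13 2026.

Mar 6 2026, Mar 12 2026, Mar 13 2026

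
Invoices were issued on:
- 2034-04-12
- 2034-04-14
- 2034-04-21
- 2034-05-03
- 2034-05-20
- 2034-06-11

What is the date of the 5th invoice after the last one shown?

2034-12-13

Gaps: 2, 7, 12, 17, 22 days — each gap is 5 larger than the previous one.
Next gap: 27 days. 2034-06-11 + 27 days = 2034-07-08.
Next gap: 32 days. 2034-07-08 + 32 days = 2034-08-09.
Next gap: 37 days. 2034-08-09 + 37 days = 2034-09-15.
Next gap: 42 days. 2034-09-15 + 42 days = 2034-10-27.
Next gap: 47 days. 2034-10-27 + 47 days = 2034-12-13.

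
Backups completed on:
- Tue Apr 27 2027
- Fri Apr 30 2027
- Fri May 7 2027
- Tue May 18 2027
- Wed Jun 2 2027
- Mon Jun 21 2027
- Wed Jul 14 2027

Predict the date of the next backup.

The spacing grows by 4 each time: 3, 7, 11, 15, 19, 23 days.
Next gap: 27 days. Wed Jul 14 2027 + 27 days = Tue Aug 10 2027.

Tue Aug 10 2027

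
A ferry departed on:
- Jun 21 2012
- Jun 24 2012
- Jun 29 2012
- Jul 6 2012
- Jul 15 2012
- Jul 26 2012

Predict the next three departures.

Intervals are 3, 5, 7, 9, 11 days — an arithmetic progression with common difference 2.
Next gap: 13 days. Jul 26 2012 + 13 days = Aug 8 2012.
Next gap: 15 days. Aug 8 2012 + 15 days = Aug 23 2012.
Next gap: 17 days. Aug 23 2012 + 17 days = Sep 9 2012.

Aug 8 2012, Aug 23 2012, Sep 9 2012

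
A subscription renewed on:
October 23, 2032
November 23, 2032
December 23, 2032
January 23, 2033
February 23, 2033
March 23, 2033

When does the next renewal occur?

April 23, 2033

Gaps: 31, 30, 31, 31, 28 days — not constant. Every event is on the 23rd of the month.
Pattern: the 23rd of each month.
Next: April 2033 → April 23, 2033.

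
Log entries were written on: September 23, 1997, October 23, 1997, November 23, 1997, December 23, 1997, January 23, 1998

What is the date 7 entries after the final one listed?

August 23, 1998

Gaps: 30, 31, 30, 31 days — not constant. Every event is on the 23rd of the month.
Pattern: the 23rd of each month.
February 1998: February 23, 1998.
Next: March 1998 → March 23, 1998.
Next: April 1998 → April 23, 1998.
May 1998: May 23, 1998.
June 1998: June 23, 1998.
Next: July 1998 → July 23, 1998.
August 1998: August 23, 1998.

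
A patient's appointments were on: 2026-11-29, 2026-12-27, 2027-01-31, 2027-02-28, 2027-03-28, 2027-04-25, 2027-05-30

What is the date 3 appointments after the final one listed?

2027-08-29

Every date is a Sunday; gaps 28, 35, 28, 28, 28, 35 days.
Each is the last Sunday of its month (at least one falls on the 29th or later, ruling out '4th Sunday').
June 2027 ends with Sunday 2027-06-27.
Last Sunday of July 2027: 2027-07-25.
Last Sunday of August 2027: 2027-08-29.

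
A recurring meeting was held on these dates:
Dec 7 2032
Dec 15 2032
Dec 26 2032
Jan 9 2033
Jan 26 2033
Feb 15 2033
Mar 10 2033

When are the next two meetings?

Gaps: 8, 11, 14, 17, 20, 23 days — each gap is 3 larger than the previous one.
Next gap: 26 days. Mar 10 2033 + 26 days = Apr 5 2033.
Next gap: 29 days. Apr 5 2033 + 29 days = May 4 2033.

Apr 5 2033, May 4 2033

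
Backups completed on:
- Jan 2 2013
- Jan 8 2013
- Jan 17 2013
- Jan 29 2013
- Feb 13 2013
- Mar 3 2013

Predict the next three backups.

Mar 24 2013, Apr 17 2013, May 14 2013

Gaps: 6, 9, 12, 15, 18 days — each gap is 3 larger than the previous one.
Next gap: 21 days. Mar 3 2013 + 21 days = Mar 24 2013.
Next gap: 24 days. Mar 24 2013 + 24 days = Apr 17 2013.
Next gap: 27 days. Apr 17 2013 + 27 days = May 14 2013.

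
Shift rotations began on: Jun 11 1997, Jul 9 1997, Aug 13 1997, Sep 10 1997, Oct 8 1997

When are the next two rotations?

Nov 12 1997, Dec 10 1997

These are Wednesdays at 28- or 35-day spacing (28, 35, 28, 28).
The pattern: 2nd Wednesday of the month.
November 1997 — 2nd Wednesday is Nov 12 1997.
December 1997 — 2nd Wednesday is Dec 10 1997.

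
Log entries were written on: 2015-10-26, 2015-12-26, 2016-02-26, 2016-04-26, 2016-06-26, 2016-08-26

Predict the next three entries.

The day-of-month is always 26 (61, 62, 60, 61, 61 days between events).
So this recurs on the 26th of every 2 months.
October 2016: 2016-10-26.
Next: December 2016 → 2016-12-26.
Next: February 2017 → 2017-02-26.

2016-10-26, 2016-12-26, 2017-02-26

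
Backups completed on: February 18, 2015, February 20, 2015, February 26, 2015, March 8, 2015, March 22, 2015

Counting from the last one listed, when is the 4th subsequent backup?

June 26, 2015

Gaps: 2, 6, 10, 14 days — each gap is 4 larger than the previous one.
Next gap: 18 days. March 22, 2015 + 18 days = April 9, 2015.
Next gap: 22 days. April 9, 2015 + 22 days = May 1, 2015.
Next gap: 26 days. May 1, 2015 + 26 days = May 27, 2015.
Next gap: 30 days. May 27, 2015 + 30 days = June 26, 2015.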